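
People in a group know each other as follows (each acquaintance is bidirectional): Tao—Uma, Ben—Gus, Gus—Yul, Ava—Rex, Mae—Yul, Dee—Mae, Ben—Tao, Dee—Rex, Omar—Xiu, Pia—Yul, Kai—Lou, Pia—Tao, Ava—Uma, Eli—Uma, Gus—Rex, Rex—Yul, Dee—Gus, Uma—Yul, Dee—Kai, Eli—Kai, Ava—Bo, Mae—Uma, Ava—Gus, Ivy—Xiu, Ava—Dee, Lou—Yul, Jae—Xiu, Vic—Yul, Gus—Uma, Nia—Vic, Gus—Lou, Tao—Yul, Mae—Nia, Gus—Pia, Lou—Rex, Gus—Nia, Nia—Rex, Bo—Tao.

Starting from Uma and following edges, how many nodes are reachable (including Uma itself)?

BFS from Uma visits: Uma, Yul, Tao, Mae, Gus, Eli, Ava, Vic, Rex, Pia, Lou, Bo, Ben, Nia, Dee, Kai
Reachable nodes: 16 of 20 total.

16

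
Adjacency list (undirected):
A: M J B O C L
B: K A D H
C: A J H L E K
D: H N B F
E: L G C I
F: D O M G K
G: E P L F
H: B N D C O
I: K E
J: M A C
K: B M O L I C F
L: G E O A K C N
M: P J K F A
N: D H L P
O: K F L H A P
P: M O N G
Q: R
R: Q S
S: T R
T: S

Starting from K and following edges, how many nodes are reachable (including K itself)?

16

BFS from K visits: K, B, C, F, I, L, M, O, A, D, H, E, J, G, N, P
Reachable nodes: 16 of 20 total.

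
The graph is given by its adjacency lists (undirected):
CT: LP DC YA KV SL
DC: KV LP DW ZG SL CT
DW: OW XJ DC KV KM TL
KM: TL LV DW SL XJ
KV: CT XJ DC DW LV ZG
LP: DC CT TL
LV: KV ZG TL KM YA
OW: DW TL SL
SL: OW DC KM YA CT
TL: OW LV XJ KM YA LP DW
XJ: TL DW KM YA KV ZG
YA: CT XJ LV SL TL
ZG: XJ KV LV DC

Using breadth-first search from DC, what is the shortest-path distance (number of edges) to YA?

Level 0: DC
Level 1: CT, DW, KV, LP, SL, ZG
Level 2: KM, LV, OW, TL, XJ, YA
YA first appears at level 2.

2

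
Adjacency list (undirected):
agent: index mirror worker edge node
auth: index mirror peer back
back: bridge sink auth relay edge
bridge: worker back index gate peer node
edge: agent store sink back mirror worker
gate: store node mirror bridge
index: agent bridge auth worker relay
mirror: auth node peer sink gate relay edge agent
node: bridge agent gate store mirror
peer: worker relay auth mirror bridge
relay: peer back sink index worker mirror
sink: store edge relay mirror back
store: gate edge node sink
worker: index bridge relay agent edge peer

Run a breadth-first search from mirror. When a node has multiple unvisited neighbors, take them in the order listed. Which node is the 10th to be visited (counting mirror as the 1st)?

index

Visit mirror; enqueue auth, node, peer, sink, gate, relay, edge, agent → queue [auth, node, peer, sink, gate, relay, edge, agent]
Visit auth; enqueue index, back → queue [node, peer, sink, gate, relay, edge, agent, index, back]
Visit node; enqueue bridge, store → queue [peer, sink, gate, relay, edge, agent, index, back, bridge, store]
Visit peer; enqueue worker → queue [sink, gate, relay, edge, agent, index, back, bridge, store, worker]
Visit sink → queue [gate, relay, edge, agent, index, back, bridge, store, worker]
Visit gate → queue [relay, edge, agent, index, back, bridge, store, worker]
Visit relay → queue [edge, agent, index, back, bridge, store, worker]
Visit edge → queue [agent, index, back, bridge, store, worker]
Visit agent → queue [index, back, bridge, store, worker]
Visit index → queue [back, bridge, store, worker]
Visit back → queue [bridge, store, worker]
Visit bridge → queue [store, worker]
Visit store → queue [worker]
Visit worker → queue []

Visit order: mirror, auth, node, peer, sink, gate, relay, edge, agent, index, back, bridge, store, worker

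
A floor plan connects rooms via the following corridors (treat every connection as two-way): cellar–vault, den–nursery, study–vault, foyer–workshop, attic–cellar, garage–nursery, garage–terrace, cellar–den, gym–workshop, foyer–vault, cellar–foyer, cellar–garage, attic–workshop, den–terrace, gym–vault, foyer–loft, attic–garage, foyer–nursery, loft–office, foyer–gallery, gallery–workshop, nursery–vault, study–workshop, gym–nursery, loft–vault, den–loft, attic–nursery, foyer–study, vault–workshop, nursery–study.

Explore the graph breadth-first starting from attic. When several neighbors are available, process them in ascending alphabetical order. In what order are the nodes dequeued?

Visit attic; enqueue cellar, garage, nursery, workshop → queue [cellar, garage, nursery, workshop]
Visit cellar; enqueue den, foyer, vault → queue [garage, nursery, workshop, den, foyer, vault]
Visit garage; enqueue terrace → queue [nursery, workshop, den, foyer, vault, terrace]
Visit nursery; enqueue gym, study → queue [workshop, den, foyer, vault, terrace, gym, study]
Visit workshop; enqueue gallery → queue [den, foyer, vault, terrace, gym, study, gallery]
Visit den; enqueue loft → queue [foyer, vault, terrace, gym, study, gallery, loft]
Visit foyer → queue [vault, terrace, gym, study, gallery, loft]
Visit vault → queue [terrace, gym, study, gallery, loft]
Visit terrace → queue [gym, study, gallery, loft]
Visit gym → queue [study, gallery, loft]
Visit study → queue [gallery, loft]
Visit gallery → queue [loft]
Visit loft; enqueue office → queue [office]
Visit office → queue []

attic, cellar, garage, nursery, workshop, den, foyer, vault, terrace, gym, study, gallery, loft, office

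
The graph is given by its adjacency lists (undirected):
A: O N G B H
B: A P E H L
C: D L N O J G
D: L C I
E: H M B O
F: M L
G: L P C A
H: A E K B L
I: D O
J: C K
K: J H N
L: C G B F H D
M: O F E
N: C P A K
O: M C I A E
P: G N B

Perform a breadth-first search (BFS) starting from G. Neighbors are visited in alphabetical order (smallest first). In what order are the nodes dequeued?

Visit G; enqueue A, C, L, P → queue [A, C, L, P]
Visit A; enqueue B, H, N, O → queue [C, L, P, B, H, N, O]
Visit C; enqueue D, J → queue [L, P, B, H, N, O, D, J]
Visit L; enqueue F → queue [P, B, H, N, O, D, J, F]
Visit P → queue [B, H, N, O, D, J, F]
Visit B; enqueue E → queue [H, N, O, D, J, F, E]
Visit H; enqueue K → queue [N, O, D, J, F, E, K]
Visit N → queue [O, D, J, F, E, K]
Visit O; enqueue I, M → queue [D, J, F, E, K, I, M]
Visit D → queue [J, F, E, K, I, M]
Visit J → queue [F, E, K, I, M]
Visit F → queue [E, K, I, M]
Visit E → queue [K, I, M]
Visit K → queue [I, M]
Visit I → queue [M]
Visit M → queue []

G, A, C, L, P, B, H, N, O, D, J, F, E, K, I, M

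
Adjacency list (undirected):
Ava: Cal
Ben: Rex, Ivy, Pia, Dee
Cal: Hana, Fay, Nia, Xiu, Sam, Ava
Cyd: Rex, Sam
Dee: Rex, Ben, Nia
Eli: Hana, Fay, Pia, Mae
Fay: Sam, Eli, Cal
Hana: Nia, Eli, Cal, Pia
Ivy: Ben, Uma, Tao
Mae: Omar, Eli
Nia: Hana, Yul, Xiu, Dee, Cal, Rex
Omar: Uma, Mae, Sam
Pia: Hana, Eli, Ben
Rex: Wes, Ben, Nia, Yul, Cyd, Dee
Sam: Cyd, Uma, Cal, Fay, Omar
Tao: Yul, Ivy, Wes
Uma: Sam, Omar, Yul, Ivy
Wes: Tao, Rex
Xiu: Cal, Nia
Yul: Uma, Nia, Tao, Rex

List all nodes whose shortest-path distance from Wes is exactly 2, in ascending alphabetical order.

Ben, Cyd, Dee, Ivy, Nia, Yul

Level 0: Wes
Level 1: Rex, Tao
Level 2: Ben, Cyd, Dee, Ivy, Nia, Yul
Level 3: Cal, Hana, Pia, Sam, Uma, Xiu
Level 4: Ava, Eli, Fay, Omar
Level 5: Mae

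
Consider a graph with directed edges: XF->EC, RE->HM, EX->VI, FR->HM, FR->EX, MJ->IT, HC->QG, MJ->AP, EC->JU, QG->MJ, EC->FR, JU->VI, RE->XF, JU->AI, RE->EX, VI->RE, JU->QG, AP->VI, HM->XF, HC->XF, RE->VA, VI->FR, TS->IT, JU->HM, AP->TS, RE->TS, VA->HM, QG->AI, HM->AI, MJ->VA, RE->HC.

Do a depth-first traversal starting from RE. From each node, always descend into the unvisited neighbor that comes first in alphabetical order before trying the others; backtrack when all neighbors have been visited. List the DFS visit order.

RE -> EX -> VI -> FR -> HM -> AI -> XF -> EC -> JU -> QG -> MJ -> AP -> TS -> IT -> VA -> HC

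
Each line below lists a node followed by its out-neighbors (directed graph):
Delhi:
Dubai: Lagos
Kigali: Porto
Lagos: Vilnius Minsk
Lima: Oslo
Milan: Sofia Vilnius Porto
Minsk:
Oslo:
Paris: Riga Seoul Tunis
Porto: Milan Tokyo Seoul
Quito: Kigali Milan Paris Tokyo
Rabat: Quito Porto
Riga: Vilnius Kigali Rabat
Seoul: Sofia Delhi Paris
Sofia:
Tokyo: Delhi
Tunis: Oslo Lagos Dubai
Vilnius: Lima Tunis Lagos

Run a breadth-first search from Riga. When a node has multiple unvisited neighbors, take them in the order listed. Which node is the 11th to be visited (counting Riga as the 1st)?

Visit Riga; enqueue Vilnius, Kigali, Rabat → queue [Vilnius, Kigali, Rabat]
Visit Vilnius; enqueue Lima, Tunis, Lagos → queue [Kigali, Rabat, Lima, Tunis, Lagos]
Visit Kigali; enqueue Porto → queue [Rabat, Lima, Tunis, Lagos, Porto]
Visit Rabat; enqueue Quito → queue [Lima, Tunis, Lagos, Porto, Quito]
Visit Lima; enqueue Oslo → queue [Tunis, Lagos, Porto, Quito, Oslo]
Visit Tunis; enqueue Dubai → queue [Lagos, Porto, Quito, Oslo, Dubai]
Visit Lagos; enqueue Minsk → queue [Porto, Quito, Oslo, Dubai, Minsk]
Visit Porto; enqueue Milan, Tokyo, Seoul → queue [Quito, Oslo, Dubai, Minsk, Milan, Tokyo, Seoul]
Visit Quito; enqueue Paris → queue [Oslo, Dubai, Minsk, Milan, Tokyo, Seoul, Paris]
Visit Oslo → queue [Dubai, Minsk, Milan, Tokyo, Seoul, Paris]
Visit Dubai → queue [Minsk, Milan, Tokyo, Seoul, Paris]
Visit Minsk → queue [Milan, Tokyo, Seoul, Paris]
Visit Milan; enqueue Sofia → queue [Tokyo, Seoul, Paris, Sofia]
Visit Tokyo; enqueue Delhi → queue [Seoul, Paris, Sofia, Delhi]
Visit Seoul → queue [Paris, Sofia, Delhi]
Visit Paris → queue [Sofia, Delhi]
Visit Sofia → queue [Delhi]
Visit Delhi → queue []

Visit order: Riga, Vilnius, Kigali, Rabat, Lima, Tunis, Lagos, Porto, Quito, Oslo, Dubai, Minsk, Milan, Tokyo, Seoul, Paris, Sofia, Delhi

Dubai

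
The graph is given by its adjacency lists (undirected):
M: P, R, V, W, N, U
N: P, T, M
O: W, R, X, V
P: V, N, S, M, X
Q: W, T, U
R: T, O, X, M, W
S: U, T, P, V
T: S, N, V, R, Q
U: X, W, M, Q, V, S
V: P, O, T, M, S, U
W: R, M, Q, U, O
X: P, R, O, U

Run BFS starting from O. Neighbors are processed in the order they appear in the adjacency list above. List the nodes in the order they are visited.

O, W, R, X, V, M, Q, U, T, P, S, N

Visit O; enqueue W, R, X, V → queue [W, R, X, V]
Visit W; enqueue M, Q, U → queue [R, X, V, M, Q, U]
Visit R; enqueue T → queue [X, V, M, Q, U, T]
Visit X; enqueue P → queue [V, M, Q, U, T, P]
Visit V; enqueue S → queue [M, Q, U, T, P, S]
Visit M; enqueue N → queue [Q, U, T, P, S, N]
Visit Q → queue [U, T, P, S, N]
Visit U → queue [T, P, S, N]
Visit T → queue [P, S, N]
Visit P → queue [S, N]
Visit S → queue [N]
Visit N → queue []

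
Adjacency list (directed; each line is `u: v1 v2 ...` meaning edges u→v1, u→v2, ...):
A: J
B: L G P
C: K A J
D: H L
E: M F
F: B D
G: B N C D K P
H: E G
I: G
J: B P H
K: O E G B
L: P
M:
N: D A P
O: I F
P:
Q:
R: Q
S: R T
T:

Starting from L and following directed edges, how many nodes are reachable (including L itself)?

2

BFS from L visits: L, P
Reachable nodes: 2 of 20 total.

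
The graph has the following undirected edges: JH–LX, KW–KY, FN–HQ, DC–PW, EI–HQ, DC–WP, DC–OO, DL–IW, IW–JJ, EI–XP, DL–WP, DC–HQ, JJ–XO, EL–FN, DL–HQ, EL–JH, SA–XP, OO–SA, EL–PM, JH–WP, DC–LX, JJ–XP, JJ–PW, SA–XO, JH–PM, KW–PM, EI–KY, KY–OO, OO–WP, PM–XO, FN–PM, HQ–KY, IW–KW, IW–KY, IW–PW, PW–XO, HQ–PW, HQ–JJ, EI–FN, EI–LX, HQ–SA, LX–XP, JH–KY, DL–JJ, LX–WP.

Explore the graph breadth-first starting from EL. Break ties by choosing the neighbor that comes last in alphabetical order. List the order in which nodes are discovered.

EL, PM, JH, FN, XO, KW, WP, LX, KY, HQ, EI, SA, PW, JJ, IW, OO, DL, DC, XP

Visit EL; enqueue PM, JH, FN → queue [PM, JH, FN]
Visit PM; enqueue XO, KW → queue [JH, FN, XO, KW]
Visit JH; enqueue WP, LX, KY → queue [FN, XO, KW, WP, LX, KY]
Visit FN; enqueue HQ, EI → queue [XO, KW, WP, LX, KY, HQ, EI]
Visit XO; enqueue SA, PW, JJ → queue [KW, WP, LX, KY, HQ, EI, SA, PW, JJ]
Visit KW; enqueue IW → queue [WP, LX, KY, HQ, EI, SA, PW, JJ, IW]
Visit WP; enqueue OO, DL, DC → queue [LX, KY, HQ, EI, SA, PW, JJ, IW, OO, DL, DC]
Visit LX; enqueue XP → queue [KY, HQ, EI, SA, PW, JJ, IW, OO, DL, DC, XP]
Visit KY → queue [HQ, EI, SA, PW, JJ, IW, OO, DL, DC, XP]
Visit HQ → queue [EI, SA, PW, JJ, IW, OO, DL, DC, XP]
Visit EI → queue [SA, PW, JJ, IW, OO, DL, DC, XP]
Visit SA → queue [PW, JJ, IW, OO, DL, DC, XP]
Visit PW → queue [JJ, IW, OO, DL, DC, XP]
Visit JJ → queue [IW, OO, DL, DC, XP]
Visit IW → queue [OO, DL, DC, XP]
Visit OO → queue [DL, DC, XP]
Visit DL → queue [DC, XP]
Visit DC → queue [XP]
Visit XP → queue []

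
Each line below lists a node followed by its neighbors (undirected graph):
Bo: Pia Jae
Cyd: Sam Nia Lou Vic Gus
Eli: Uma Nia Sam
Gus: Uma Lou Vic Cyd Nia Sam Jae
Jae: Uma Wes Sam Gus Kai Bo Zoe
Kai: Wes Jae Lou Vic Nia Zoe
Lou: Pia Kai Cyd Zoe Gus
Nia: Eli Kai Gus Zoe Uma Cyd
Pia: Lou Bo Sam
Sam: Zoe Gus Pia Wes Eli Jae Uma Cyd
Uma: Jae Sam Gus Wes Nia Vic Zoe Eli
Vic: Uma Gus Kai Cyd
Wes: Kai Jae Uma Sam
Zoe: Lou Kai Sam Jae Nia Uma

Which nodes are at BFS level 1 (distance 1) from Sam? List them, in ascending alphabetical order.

Cyd, Eli, Gus, Jae, Pia, Uma, Wes, Zoe

Level 0: Sam
Level 1: Cyd, Eli, Gus, Jae, Pia, Uma, Wes, Zoe
Level 2: Bo, Kai, Lou, Nia, Vic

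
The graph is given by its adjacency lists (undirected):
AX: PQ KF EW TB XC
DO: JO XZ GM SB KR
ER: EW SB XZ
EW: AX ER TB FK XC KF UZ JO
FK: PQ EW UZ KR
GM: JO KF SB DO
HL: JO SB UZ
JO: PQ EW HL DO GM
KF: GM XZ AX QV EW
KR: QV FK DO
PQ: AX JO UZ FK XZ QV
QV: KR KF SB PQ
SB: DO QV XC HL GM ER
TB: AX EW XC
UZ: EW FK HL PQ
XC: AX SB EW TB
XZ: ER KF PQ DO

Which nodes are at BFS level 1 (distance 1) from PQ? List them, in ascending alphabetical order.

AX, FK, JO, QV, UZ, XZ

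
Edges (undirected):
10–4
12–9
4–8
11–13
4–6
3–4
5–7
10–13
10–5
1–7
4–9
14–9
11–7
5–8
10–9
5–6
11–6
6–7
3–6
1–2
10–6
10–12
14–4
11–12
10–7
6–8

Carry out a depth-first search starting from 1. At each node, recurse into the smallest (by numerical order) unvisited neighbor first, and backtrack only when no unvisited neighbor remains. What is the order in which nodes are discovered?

1, 2, 7, 5, 6, 3, 4, 8, 9, 10, 12, 11, 13, 14

Visit 1
1 → 2
1 → 7
7 → 5
5 → 6
6 → 3
3 → 4
4 → 8
4 → 9
9 → 10
10 → 12
12 → 11
11 → 13
9 → 14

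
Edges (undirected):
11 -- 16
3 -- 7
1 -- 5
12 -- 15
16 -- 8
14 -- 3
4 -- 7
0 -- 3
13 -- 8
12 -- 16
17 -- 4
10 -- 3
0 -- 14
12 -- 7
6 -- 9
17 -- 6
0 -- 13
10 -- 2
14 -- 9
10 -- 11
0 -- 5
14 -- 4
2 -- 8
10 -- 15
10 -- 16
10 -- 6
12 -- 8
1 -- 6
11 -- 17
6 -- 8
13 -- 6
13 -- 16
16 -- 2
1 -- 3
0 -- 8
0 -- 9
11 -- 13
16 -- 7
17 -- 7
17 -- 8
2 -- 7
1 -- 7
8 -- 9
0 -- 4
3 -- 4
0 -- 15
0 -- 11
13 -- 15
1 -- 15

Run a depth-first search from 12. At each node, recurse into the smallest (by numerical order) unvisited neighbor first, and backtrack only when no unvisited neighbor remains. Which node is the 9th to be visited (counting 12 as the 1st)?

Visit 12
12 → 7
7 → 1
1 → 3
3 → 0
0 → 4
4 → 14
14 → 9
9 → 6
6 → 8
8 → 2
2 → 10
10 → 11
11 → 13
13 → 15
13 → 16
11 → 17
0 → 5

Visit order: 12, 7, 1, 3, 0, 4, 14, 9, 6, 8, 2, 10, 11, 13, 15, 16, 17, 5

6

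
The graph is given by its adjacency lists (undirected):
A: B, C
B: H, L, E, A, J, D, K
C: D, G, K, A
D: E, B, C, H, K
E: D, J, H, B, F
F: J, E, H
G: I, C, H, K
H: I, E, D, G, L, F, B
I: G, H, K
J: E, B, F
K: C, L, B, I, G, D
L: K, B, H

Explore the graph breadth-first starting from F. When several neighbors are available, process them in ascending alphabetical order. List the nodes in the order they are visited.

Visit F; enqueue E, H, J → queue [E, H, J]
Visit E; enqueue B, D → queue [H, J, B, D]
Visit H; enqueue G, I, L → queue [J, B, D, G, I, L]
Visit J → queue [B, D, G, I, L]
Visit B; enqueue A, K → queue [D, G, I, L, A, K]
Visit D; enqueue C → queue [G, I, L, A, K, C]
Visit G → queue [I, L, A, K, C]
Visit I → queue [L, A, K, C]
Visit L → queue [A, K, C]
Visit A → queue [K, C]
Visit K → queue [C]
Visit C → queue []

F E H J B D G I L A K C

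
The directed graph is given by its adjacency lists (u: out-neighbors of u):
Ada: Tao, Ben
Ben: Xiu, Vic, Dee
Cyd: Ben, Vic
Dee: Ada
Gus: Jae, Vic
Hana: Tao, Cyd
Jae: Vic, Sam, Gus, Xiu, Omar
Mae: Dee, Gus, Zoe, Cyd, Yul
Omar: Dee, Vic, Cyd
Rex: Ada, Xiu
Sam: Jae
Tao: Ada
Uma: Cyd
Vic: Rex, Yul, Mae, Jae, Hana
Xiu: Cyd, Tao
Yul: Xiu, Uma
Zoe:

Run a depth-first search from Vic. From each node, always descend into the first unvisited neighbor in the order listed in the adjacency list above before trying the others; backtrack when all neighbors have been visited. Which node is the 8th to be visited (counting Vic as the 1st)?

Dee

Visit Vic
Vic → Rex
Rex → Ada
Ada → Tao
Ada → Ben
Ben → Xiu
Xiu → Cyd
Ben → Dee
Vic → Yul
Yul → Uma
Vic → Mae
Mae → Gus
Gus → Jae
Jae → Sam
Jae → Omar
Mae → Zoe
Vic → Hana

Visit order: Vic, Rex, Ada, Tao, Ben, Xiu, Cyd, Dee, Yul, Uma, Mae, Gus, Jae, Sam, Omar, Zoe, Hana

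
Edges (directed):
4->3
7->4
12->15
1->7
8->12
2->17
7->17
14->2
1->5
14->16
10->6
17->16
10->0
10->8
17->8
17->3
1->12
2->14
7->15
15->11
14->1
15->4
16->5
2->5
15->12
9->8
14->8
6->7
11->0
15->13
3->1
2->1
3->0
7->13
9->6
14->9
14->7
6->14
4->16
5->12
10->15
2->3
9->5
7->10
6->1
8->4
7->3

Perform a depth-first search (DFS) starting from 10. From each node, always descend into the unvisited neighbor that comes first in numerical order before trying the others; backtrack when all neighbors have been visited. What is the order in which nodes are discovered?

Visit 10
10 → 0
10 → 6
6 → 1
1 → 5
5 → 12
12 → 15
15 → 4
4 → 3
4 → 16
15 → 11
15 → 13
1 → 7
7 → 17
17 → 8
6 → 14
14 → 2
14 → 9

10 -> 0 -> 6 -> 1 -> 5 -> 12 -> 15 -> 4 -> 3 -> 16 -> 11 -> 13 -> 7 -> 17 -> 8 -> 14 -> 2 -> 9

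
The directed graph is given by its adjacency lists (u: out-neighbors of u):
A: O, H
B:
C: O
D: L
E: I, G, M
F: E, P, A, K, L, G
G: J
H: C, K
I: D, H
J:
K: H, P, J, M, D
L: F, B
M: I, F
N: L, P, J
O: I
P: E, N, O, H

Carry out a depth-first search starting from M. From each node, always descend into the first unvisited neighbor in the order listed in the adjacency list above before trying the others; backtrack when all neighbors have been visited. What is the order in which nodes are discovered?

Visit M
M → I
I → D
D → L
L → F
F → E
E → G
G → J
F → P
P → N
P → O
P → H
H → C
H → K
F → A
L → B

M → I → D → L → F → E → G → J → P → N → O → H → C → K → A → B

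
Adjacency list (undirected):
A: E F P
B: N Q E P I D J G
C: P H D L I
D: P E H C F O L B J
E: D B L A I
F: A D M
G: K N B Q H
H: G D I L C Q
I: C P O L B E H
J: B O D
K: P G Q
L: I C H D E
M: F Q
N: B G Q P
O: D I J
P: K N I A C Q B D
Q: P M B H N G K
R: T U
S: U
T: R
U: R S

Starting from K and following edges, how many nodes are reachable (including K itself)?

17

BFS from K visits: K, G, P, Q, B, H, N, A, C, D, I, M, E, J, L, F, O
Reachable nodes: 17 of 21 total.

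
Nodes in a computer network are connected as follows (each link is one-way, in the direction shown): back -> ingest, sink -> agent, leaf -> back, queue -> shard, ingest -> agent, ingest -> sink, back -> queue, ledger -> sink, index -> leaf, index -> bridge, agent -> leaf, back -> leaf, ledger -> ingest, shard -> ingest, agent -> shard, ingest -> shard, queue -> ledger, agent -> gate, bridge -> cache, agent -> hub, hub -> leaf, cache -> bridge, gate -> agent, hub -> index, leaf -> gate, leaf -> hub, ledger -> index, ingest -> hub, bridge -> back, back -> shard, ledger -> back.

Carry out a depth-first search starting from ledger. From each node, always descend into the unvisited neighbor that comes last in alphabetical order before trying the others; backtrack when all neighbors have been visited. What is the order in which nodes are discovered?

Visit ledger
ledger → sink
sink → agent
agent → shard
shard → ingest
ingest → hub
hub → leaf
leaf → gate
leaf → back
back → queue
hub → index
index → bridge
bridge → cache

ledger, sink, agent, shard, ingest, hub, leaf, gate, back, queue, index, bridge, cache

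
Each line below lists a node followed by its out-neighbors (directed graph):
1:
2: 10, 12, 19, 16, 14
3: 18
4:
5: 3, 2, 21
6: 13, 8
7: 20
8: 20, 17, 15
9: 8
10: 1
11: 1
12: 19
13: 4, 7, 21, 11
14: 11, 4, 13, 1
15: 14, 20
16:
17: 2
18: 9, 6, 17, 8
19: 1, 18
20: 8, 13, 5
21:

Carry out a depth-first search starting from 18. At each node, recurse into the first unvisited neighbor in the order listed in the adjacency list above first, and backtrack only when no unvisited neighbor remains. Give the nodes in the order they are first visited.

18 -> 9 -> 8 -> 20 -> 13 -> 4 -> 7 -> 21 -> 11 -> 1 -> 5 -> 3 -> 2 -> 10 -> 12 -> 19 -> 16 -> 14 -> 17 -> 15 -> 6

Visit 18
18 → 9
9 → 8
8 → 20
20 → 13
13 → 4
13 → 7
13 → 21
13 → 11
11 → 1
20 → 5
5 → 3
5 → 2
2 → 10
2 → 12
12 → 19
2 → 16
2 → 14
8 → 17
8 → 15
18 → 6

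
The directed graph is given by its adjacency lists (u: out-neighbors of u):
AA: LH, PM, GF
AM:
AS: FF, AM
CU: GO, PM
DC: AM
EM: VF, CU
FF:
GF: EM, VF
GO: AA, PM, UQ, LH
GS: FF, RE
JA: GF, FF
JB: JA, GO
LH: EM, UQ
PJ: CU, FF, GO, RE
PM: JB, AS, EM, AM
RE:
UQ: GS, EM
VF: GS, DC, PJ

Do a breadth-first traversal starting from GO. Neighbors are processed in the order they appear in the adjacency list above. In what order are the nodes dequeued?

GO -> AA -> PM -> UQ -> LH -> GF -> JB -> AS -> EM -> AM -> GS -> VF -> JA -> FF -> CU -> RE -> DC -> PJ

Visit GO; enqueue AA, PM, UQ, LH → queue [AA, PM, UQ, LH]
Visit AA; enqueue GF → queue [PM, UQ, LH, GF]
Visit PM; enqueue JB, AS, EM, AM → queue [UQ, LH, GF, JB, AS, EM, AM]
Visit UQ; enqueue GS → queue [LH, GF, JB, AS, EM, AM, GS]
Visit LH → queue [GF, JB, AS, EM, AM, GS]
Visit GF; enqueue VF → queue [JB, AS, EM, AM, GS, VF]
Visit JB; enqueue JA → queue [AS, EM, AM, GS, VF, JA]
Visit AS; enqueue FF → queue [EM, AM, GS, VF, JA, FF]
Visit EM; enqueue CU → queue [AM, GS, VF, JA, FF, CU]
Visit AM → queue [GS, VF, JA, FF, CU]
Visit GS; enqueue RE → queue [VF, JA, FF, CU, RE]
Visit VF; enqueue DC, PJ → queue [JA, FF, CU, RE, DC, PJ]
Visit JA → queue [FF, CU, RE, DC, PJ]
Visit FF → queue [CU, RE, DC, PJ]
Visit CU → queue [RE, DC, PJ]
Visit RE → queue [DC, PJ]
Visit DC → queue [PJ]
Visit PJ → queue []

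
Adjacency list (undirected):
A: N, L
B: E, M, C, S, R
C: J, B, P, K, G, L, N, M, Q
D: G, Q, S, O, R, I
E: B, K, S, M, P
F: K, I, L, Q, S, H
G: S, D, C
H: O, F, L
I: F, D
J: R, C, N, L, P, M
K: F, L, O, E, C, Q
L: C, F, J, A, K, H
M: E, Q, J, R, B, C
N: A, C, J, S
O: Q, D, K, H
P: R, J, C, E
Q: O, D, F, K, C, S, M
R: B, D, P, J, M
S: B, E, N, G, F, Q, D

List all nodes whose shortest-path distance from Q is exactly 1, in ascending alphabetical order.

C, D, F, K, M, O, S

Level 0: Q
Level 1: C, D, F, K, M, O, S
Level 2: B, E, G, H, I, J, L, N, P, R
Level 3: A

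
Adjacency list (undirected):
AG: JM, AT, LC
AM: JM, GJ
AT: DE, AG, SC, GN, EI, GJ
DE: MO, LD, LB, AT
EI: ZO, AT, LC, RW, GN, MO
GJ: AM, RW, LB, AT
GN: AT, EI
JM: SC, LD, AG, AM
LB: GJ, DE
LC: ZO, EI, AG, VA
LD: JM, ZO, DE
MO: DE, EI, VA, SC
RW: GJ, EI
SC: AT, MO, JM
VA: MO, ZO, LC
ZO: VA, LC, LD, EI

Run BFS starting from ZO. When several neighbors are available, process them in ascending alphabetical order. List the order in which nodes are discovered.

ZO, EI, LC, LD, VA, AT, GN, MO, RW, AG, DE, JM, GJ, SC, LB, AM

Visit ZO; enqueue EI, LC, LD, VA → queue [EI, LC, LD, VA]
Visit EI; enqueue AT, GN, MO, RW → queue [LC, LD, VA, AT, GN, MO, RW]
Visit LC; enqueue AG → queue [LD, VA, AT, GN, MO, RW, AG]
Visit LD; enqueue DE, JM → queue [VA, AT, GN, MO, RW, AG, DE, JM]
Visit VA → queue [AT, GN, MO, RW, AG, DE, JM]
Visit AT; enqueue GJ, SC → queue [GN, MO, RW, AG, DE, JM, GJ, SC]
Visit GN → queue [MO, RW, AG, DE, JM, GJ, SC]
Visit MO → queue [RW, AG, DE, JM, GJ, SC]
Visit RW → queue [AG, DE, JM, GJ, SC]
Visit AG → queue [DE, JM, GJ, SC]
Visit DE; enqueue LB → queue [JM, GJ, SC, LB]
Visit JM; enqueue AM → queue [GJ, SC, LB, AM]
Visit GJ → queue [SC, LB, AM]
Visit SC → queue [LB, AM]
Visit LB → queue [AM]
Visit AM → queue []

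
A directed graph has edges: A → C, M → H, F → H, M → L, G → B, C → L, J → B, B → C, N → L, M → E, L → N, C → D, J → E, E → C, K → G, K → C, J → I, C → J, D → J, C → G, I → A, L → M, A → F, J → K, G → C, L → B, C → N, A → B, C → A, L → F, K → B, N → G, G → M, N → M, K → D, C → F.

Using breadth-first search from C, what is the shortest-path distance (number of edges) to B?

Level 0: C
Level 1: A, D, F, G, J, L, N
Level 2: B, E, H, I, K, M
B first appears at level 2.

2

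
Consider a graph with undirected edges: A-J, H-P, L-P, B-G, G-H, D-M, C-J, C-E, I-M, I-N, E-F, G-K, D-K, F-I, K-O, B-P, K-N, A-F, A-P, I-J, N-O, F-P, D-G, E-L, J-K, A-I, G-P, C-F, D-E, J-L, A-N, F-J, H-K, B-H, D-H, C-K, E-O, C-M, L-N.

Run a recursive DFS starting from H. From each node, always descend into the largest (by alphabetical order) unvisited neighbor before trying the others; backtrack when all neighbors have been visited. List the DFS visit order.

H, P, L, N, O, K, J, I, M, D, G, B, E, F, C, A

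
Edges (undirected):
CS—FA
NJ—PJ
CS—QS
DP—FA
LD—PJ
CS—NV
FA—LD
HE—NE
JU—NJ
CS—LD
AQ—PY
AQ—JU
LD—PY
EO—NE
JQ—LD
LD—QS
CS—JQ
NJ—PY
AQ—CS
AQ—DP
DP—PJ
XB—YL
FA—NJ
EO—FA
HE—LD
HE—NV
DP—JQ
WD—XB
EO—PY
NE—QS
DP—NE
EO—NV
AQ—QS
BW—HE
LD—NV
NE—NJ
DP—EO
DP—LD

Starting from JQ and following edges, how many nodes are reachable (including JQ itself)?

16

BFS from JQ visits: JQ, LD, DP, CS, QS, PY, PJ, NV, HE, FA, NE, EO, AQ, NJ, BW, JU
Reachable nodes: 16 of 19 total.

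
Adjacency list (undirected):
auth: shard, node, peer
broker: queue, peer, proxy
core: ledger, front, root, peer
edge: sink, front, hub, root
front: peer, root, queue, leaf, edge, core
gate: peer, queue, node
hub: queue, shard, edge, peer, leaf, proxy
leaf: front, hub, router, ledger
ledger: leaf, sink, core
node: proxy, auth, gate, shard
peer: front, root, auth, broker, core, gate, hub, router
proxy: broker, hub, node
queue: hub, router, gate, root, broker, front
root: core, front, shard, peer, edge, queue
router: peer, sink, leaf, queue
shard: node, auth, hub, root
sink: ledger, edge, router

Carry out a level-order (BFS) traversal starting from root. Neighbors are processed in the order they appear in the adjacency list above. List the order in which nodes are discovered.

Visit root; enqueue core, front, shard, peer, edge, queue → queue [core, front, shard, peer, edge, queue]
Visit core; enqueue ledger → queue [front, shard, peer, edge, queue, ledger]
Visit front; enqueue leaf → queue [shard, peer, edge, queue, ledger, leaf]
Visit shard; enqueue node, auth, hub → queue [peer, edge, queue, ledger, leaf, node, auth, hub]
Visit peer; enqueue broker, gate, router → queue [edge, queue, ledger, leaf, node, auth, hub, broker, gate, router]
Visit edge; enqueue sink → queue [queue, ledger, leaf, node, auth, hub, broker, gate, router, sink]
Visit queue → queue [ledger, leaf, node, auth, hub, broker, gate, router, sink]
Visit ledger → queue [leaf, node, auth, hub, broker, gate, router, sink]
Visit leaf → queue [node, auth, hub, broker, gate, router, sink]
Visit node; enqueue proxy → queue [auth, hub, broker, gate, router, sink, proxy]
Visit auth → queue [hub, broker, gate, router, sink, proxy]
Visit hub → queue [broker, gate, router, sink, proxy]
Visit broker → queue [gate, router, sink, proxy]
Visit gate → queue [router, sink, proxy]
Visit router → queue [sink, proxy]
Visit sink → queue [proxy]
Visit proxy → queue []

root, core, front, shard, peer, edge, queue, ledger, leaf, node, auth, hub, broker, gate, router, sink, proxy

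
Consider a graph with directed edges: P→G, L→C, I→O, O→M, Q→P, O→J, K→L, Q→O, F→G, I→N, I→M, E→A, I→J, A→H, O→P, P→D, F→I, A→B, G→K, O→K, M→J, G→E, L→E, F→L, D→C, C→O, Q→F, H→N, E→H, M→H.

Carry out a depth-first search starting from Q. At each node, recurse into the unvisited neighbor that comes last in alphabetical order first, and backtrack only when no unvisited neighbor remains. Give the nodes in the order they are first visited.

Visit Q
Q → P
P → G
G → K
K → L
L → E
E → H
H → N
E → A
A → B
L → C
C → O
O → M
M → J
P → D
Q → F
F → I

Q → P → G → K → L → E → H → N → A → B → C → O → M → J → D → F → I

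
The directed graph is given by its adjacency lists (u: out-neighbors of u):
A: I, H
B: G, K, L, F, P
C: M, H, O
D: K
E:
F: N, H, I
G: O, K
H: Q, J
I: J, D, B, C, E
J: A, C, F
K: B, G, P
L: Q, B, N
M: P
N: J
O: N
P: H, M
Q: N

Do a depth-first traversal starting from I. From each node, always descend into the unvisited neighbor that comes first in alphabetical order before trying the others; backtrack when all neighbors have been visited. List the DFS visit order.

I, B, F, H, J, A, C, M, P, O, N, Q, G, K, L, D, E

Visit I
I → B
B → F
F → H
H → J
J → A
J → C
C → M
M → P
C → O
O → N
H → Q
B → G
G → K
B → L
I → D
I → E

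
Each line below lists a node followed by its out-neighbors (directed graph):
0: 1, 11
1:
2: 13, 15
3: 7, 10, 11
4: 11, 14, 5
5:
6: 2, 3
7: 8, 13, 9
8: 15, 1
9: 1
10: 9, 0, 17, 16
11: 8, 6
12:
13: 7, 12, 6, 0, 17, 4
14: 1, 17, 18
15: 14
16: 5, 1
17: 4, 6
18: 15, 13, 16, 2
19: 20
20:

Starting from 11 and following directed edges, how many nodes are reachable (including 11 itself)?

19

BFS from 11 visits: 11, 6, 8, 2, 3, 1, 15, 13, 7, 10, 14, 0, 4, 12, 17, 9, 16, 18, 5
Reachable nodes: 19 of 21 total.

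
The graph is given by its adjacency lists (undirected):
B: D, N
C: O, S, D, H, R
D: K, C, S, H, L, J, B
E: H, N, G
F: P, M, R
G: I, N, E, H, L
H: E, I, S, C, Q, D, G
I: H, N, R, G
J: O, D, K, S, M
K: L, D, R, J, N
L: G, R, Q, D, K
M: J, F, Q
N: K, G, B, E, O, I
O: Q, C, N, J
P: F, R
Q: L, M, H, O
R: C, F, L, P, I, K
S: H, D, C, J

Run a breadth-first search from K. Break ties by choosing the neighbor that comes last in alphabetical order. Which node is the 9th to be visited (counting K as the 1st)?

Visit K; enqueue R, N, L, J, D → queue [R, N, L, J, D]
Visit R; enqueue P, I, F, C → queue [N, L, J, D, P, I, F, C]
Visit N; enqueue O, G, E, B → queue [L, J, D, P, I, F, C, O, G, E, B]
Visit L; enqueue Q → queue [J, D, P, I, F, C, O, G, E, B, Q]
Visit J; enqueue S, M → queue [D, P, I, F, C, O, G, E, B, Q, S, M]
Visit D; enqueue H → queue [P, I, F, C, O, G, E, B, Q, S, M, H]
Visit P → queue [I, F, C, O, G, E, B, Q, S, M, H]
Visit I → queue [F, C, O, G, E, B, Q, S, M, H]
Visit F → queue [C, O, G, E, B, Q, S, M, H]
Visit C → queue [O, G, E, B, Q, S, M, H]
Visit O → queue [G, E, B, Q, S, M, H]
Visit G → queue [E, B, Q, S, M, H]
Visit E → queue [B, Q, S, M, H]
Visit B → queue [Q, S, M, H]
Visit Q → queue [S, M, H]
Visit S → queue [M, H]
Visit M → queue [H]
Visit H → queue []

Visit order: K, R, N, L, J, D, P, I, F, C, O, G, E, B, Q, S, M, H

F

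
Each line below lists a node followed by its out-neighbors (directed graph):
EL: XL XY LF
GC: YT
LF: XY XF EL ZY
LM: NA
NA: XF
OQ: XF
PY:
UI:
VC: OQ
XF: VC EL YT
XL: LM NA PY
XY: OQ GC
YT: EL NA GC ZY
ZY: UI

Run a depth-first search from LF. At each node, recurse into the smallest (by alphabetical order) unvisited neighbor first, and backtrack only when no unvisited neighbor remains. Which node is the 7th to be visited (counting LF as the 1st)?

Visit LF
LF → EL
EL → XL
XL → LM
LM → NA
NA → XF
XF → VC
VC → OQ
XF → YT
YT → GC
YT → ZY
ZY → UI
XL → PY
EL → XY

Visit order: LF, EL, XL, LM, NA, XF, VC, OQ, YT, GC, ZY, UI, PY, XY

VC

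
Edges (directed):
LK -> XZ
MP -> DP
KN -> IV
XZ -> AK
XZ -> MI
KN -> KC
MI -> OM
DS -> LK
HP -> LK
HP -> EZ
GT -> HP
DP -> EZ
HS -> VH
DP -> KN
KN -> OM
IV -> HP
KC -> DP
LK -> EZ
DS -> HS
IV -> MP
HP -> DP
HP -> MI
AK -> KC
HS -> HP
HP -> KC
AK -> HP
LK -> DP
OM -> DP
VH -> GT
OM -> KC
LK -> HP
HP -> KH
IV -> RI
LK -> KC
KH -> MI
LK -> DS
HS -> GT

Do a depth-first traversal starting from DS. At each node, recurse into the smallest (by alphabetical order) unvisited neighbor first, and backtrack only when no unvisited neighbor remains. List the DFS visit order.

DS, HS, GT, HP, DP, EZ, KN, IV, MP, RI, KC, OM, KH, MI, LK, XZ, AK, VH

Visit DS
DS → HS
HS → GT
GT → HP
HP → DP
DP → EZ
DP → KN
KN → IV
IV → MP
IV → RI
KN → KC
KN → OM
HP → KH
KH → MI
HP → LK
LK → XZ
XZ → AK
HS → VH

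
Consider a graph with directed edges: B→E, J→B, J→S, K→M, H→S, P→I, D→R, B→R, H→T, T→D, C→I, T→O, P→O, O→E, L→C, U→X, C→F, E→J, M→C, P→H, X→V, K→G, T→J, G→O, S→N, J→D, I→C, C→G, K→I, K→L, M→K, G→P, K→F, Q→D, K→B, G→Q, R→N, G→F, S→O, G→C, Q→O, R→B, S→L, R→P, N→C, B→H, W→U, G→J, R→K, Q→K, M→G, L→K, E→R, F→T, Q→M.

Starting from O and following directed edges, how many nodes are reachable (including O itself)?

19

BFS from O visits: O, E, J, R, B, D, S, K, N, P, H, L, F, G, I, M, C, T, Q
Reachable nodes: 19 of 23 total.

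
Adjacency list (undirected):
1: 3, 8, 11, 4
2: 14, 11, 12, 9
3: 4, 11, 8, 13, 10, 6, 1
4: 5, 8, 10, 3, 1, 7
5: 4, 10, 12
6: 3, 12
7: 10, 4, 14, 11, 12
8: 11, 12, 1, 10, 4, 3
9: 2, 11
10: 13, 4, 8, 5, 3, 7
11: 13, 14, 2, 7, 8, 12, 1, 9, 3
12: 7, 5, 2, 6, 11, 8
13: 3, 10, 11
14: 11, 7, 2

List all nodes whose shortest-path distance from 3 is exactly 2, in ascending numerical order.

2, 5, 7, 9, 12, 14

Level 0: 3
Level 1: 1, 4, 6, 8, 10, 11, 13
Level 2: 2, 5, 7, 9, 12, 14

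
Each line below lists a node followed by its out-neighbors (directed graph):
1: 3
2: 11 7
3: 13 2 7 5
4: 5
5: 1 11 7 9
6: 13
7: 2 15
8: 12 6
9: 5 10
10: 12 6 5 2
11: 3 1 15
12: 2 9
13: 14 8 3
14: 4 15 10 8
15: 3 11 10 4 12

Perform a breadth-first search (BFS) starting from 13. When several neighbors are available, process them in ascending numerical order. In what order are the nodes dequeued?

Visit 13; enqueue 3, 8, 14 → queue [3, 8, 14]
Visit 3; enqueue 2, 5, 7 → queue [8, 14, 2, 5, 7]
Visit 8; enqueue 6, 12 → queue [14, 2, 5, 7, 6, 12]
Visit 14; enqueue 4, 10, 15 → queue [2, 5, 7, 6, 12, 4, 10, 15]
Visit 2; enqueue 11 → queue [5, 7, 6, 12, 4, 10, 15, 11]
Visit 5; enqueue 1, 9 → queue [7, 6, 12, 4, 10, 15, 11, 1, 9]
Visit 7 → queue [6, 12, 4, 10, 15, 11, 1, 9]
Visit 6 → queue [12, 4, 10, 15, 11, 1, 9]
Visit 12 → queue [4, 10, 15, 11, 1, 9]
Visit 4 → queue [10, 15, 11, 1, 9]
Visit 10 → queue [15, 11, 1, 9]
Visit 15 → queue [11, 1, 9]
Visit 11 → queue [1, 9]
Visit 1 → queue [9]
Visit 9 → queue []

13 3 8 14 2 5 7 6 12 4 10 15 11 1 9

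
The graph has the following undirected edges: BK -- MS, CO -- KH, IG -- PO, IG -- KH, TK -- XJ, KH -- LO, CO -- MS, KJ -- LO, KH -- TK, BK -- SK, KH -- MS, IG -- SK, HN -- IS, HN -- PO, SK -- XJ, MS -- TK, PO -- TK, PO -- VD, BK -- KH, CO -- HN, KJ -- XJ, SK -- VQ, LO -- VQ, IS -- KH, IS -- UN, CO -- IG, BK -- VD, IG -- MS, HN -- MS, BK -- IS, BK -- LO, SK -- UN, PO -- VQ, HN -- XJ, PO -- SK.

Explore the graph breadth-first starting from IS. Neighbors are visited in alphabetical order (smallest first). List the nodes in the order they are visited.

IS, BK, HN, KH, UN, LO, MS, SK, VD, CO, PO, XJ, IG, TK, KJ, VQ

Visit IS; enqueue BK, HN, KH, UN → queue [BK, HN, KH, UN]
Visit BK; enqueue LO, MS, SK, VD → queue [HN, KH, UN, LO, MS, SK, VD]
Visit HN; enqueue CO, PO, XJ → queue [KH, UN, LO, MS, SK, VD, CO, PO, XJ]
Visit KH; enqueue IG, TK → queue [UN, LO, MS, SK, VD, CO, PO, XJ, IG, TK]
Visit UN → queue [LO, MS, SK, VD, CO, PO, XJ, IG, TK]
Visit LO; enqueue KJ, VQ → queue [MS, SK, VD, CO, PO, XJ, IG, TK, KJ, VQ]
Visit MS → queue [SK, VD, CO, PO, XJ, IG, TK, KJ, VQ]
Visit SK → queue [VD, CO, PO, XJ, IG, TK, KJ, VQ]
Visit VD → queue [CO, PO, XJ, IG, TK, KJ, VQ]
Visit CO → queue [PO, XJ, IG, TK, KJ, VQ]
Visit PO → queue [XJ, IG, TK, KJ, VQ]
Visit XJ → queue [IG, TK, KJ, VQ]
Visit IG → queue [TK, KJ, VQ]
Visit TK → queue [KJ, VQ]
Visit KJ → queue [VQ]
Visit VQ → queue []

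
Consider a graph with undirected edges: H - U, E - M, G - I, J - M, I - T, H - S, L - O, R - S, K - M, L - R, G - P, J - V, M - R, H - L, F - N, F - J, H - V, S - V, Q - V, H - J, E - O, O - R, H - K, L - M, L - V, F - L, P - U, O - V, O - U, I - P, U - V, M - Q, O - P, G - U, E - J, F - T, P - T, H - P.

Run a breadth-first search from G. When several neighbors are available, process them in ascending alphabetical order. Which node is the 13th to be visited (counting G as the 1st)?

Visit G; enqueue I, P, U → queue [I, P, U]
Visit I; enqueue T → queue [P, U, T]
Visit P; enqueue H, O → queue [U, T, H, O]
Visit U; enqueue V → queue [T, H, O, V]
Visit T; enqueue F → queue [H, O, V, F]
Visit H; enqueue J, K, L, S → queue [O, V, F, J, K, L, S]
Visit O; enqueue E, R → queue [V, F, J, K, L, S, E, R]
Visit V; enqueue Q → queue [F, J, K, L, S, E, R, Q]
Visit F; enqueue N → queue [J, K, L, S, E, R, Q, N]
Visit J; enqueue M → queue [K, L, S, E, R, Q, N, M]
Visit K → queue [L, S, E, R, Q, N, M]
Visit L → queue [S, E, R, Q, N, M]
Visit S → queue [E, R, Q, N, M]
Visit E → queue [R, Q, N, M]
Visit R → queue [Q, N, M]
Visit Q → queue [N, M]
Visit N → queue [M]
Visit M → queue []

Visit order: G, I, P, U, T, H, O, V, F, J, K, L, S, E, R, Q, N, M

S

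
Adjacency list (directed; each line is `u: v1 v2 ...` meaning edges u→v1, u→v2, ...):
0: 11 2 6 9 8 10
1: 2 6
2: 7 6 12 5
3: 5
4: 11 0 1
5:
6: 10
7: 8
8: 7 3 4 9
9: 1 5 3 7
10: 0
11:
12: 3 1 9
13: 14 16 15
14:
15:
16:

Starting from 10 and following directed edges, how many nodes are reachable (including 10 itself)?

13

BFS from 10 visits: 10, 0, 11, 2, 6, 9, 8, 7, 12, 5, 1, 3, 4
Reachable nodes: 13 of 17 total.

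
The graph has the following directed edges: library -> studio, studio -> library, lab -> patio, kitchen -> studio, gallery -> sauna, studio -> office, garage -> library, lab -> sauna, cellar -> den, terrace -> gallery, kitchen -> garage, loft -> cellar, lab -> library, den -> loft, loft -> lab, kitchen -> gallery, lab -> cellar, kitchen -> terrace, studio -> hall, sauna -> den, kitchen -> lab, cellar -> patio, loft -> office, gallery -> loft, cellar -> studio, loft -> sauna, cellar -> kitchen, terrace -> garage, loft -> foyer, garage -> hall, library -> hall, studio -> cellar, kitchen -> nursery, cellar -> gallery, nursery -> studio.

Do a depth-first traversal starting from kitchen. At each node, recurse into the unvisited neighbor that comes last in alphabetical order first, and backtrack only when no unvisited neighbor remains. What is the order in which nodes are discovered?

kitchen → terrace → garage → library → studio → office → hall → cellar → patio → gallery → sauna → den → loft → lab → foyer → nursery

Visit kitchen
kitchen → terrace
terrace → garage
garage → library
library → studio
studio → office
studio → hall
studio → cellar
cellar → patio
cellar → gallery
gallery → sauna
sauna → den
den → loft
loft → lab
loft → foyer
kitchen → nursery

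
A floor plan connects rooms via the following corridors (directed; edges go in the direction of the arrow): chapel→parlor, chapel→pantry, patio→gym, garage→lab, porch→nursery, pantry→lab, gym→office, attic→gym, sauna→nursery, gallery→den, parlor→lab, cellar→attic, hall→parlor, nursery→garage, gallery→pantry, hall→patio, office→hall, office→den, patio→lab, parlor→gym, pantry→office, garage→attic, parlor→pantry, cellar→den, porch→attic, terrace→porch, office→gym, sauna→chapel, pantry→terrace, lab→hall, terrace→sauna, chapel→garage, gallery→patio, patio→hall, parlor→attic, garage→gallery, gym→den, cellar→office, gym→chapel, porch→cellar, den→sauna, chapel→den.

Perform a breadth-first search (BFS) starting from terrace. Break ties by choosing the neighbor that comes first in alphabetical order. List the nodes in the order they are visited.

terrace, porch, sauna, attic, cellar, nursery, chapel, gym, den, office, garage, pantry, parlor, hall, gallery, lab, patio

Visit terrace; enqueue porch, sauna → queue [porch, sauna]
Visit porch; enqueue attic, cellar, nursery → queue [sauna, attic, cellar, nursery]
Visit sauna; enqueue chapel → queue [attic, cellar, nursery, chapel]
Visit attic; enqueue gym → queue [cellar, nursery, chapel, gym]
Visit cellar; enqueue den, office → queue [nursery, chapel, gym, den, office]
Visit nursery; enqueue garage → queue [chapel, gym, den, office, garage]
Visit chapel; enqueue pantry, parlor → queue [gym, den, office, garage, pantry, parlor]
Visit gym → queue [den, office, garage, pantry, parlor]
Visit den → queue [office, garage, pantry, parlor]
Visit office; enqueue hall → queue [garage, pantry, parlor, hall]
Visit garage; enqueue gallery, lab → queue [pantry, parlor, hall, gallery, lab]
Visit pantry → queue [parlor, hall, gallery, lab]
Visit parlor → queue [hall, gallery, lab]
Visit hall; enqueue patio → queue [gallery, lab, patio]
Visit gallery → queue [lab, patio]
Visit lab → queue [patio]
Visit patio → queue []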